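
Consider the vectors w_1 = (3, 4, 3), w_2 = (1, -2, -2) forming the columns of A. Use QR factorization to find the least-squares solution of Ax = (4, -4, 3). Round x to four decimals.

q_1 = w_1/‖w_1‖ = (3, 4, 3)/5.8310 = (0.5145, 0.6860, 0.5145).
r_{12} = q_1·w_2 = -1.8865.
u_2 = w_2 + 1.8865·q_1 = (1.9706, -0.7059, -1.0294).
‖u_2‖ = 2.3326, so q_2 = (0.8448, -0.3026, -0.4413).
Qᵀb = (0.8575, 3.2657).
Back-substitute: x_2 = 3.2657/2.3326 = 1.4000.
x_1 = (0.8575 + 1.8865·1.4000)/5.8310 = 0.6000.

x = (0.6000, 1.4000)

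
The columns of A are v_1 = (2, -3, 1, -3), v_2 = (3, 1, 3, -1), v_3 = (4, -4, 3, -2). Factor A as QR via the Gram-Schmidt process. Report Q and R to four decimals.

e_1 = v_1/‖v_1‖ = (2, -3, 1, -3)/4.7958 = (0.4170, -0.6255, 0.2085, -0.6255).
r_{12} = e_1·v_2 = 1.8766.
u_2 = v_2 − 1.8766·e_1 = (2.2174, 2.1739, 2.6087, 0.1739).
‖u_2‖ = 4.0593, so e_2 = (0.5462, 0.5355, 0.6426, 0.0428).
r_{13} = e_1·v_3 = 6.0469; r_{23} = e_2·v_3 = 1.8851.
u_3 = v_3 − 6.0469·e_1 − 1.8851·e_2 = (0.4485, -1.2269, 0.5277, 1.7018).
‖u_3‖ = 2.2094, so e_3 = (0.2030, -0.5553, 0.2388, 0.7703).

Q = [[0.4170, 0.5462, 0.2030], [-0.6255, 0.5355, -0.5553], [0.2085, 0.6426, 0.2388], [-0.6255, 0.0428, 0.7703]], R = [[4.7958, 1.8766, 6.0469], [0.0000, 4.0593, 1.8851], [0.0000, 0.0000, 2.2094]]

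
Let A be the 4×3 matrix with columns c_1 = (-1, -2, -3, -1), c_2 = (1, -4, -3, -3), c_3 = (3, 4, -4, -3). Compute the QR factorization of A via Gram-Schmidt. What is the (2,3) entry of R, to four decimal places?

c_1 = (-1, -2, -3, -1); ‖c_1‖ = 3.8730, so e_1 = (-0.2582, -0.5164, -0.7746, -0.2582).
e_1·c_2 = (-0.2582)·1 + (-0.5164)·(-4) + (-0.7746)·(-3) + (-0.2582)·(-3) = 4.9058.
u_2 = c_2 − 4.9058·e_1 = (2.2667, -1.4667, 0.8000, -1.7333).
‖u_2‖ = 3.3066, so e_2 = (0.6855, -0.4436, 0.2419, -0.5242).
r_{23} = e_2·c_3 = 0.8871.

r_{23} = 0.8871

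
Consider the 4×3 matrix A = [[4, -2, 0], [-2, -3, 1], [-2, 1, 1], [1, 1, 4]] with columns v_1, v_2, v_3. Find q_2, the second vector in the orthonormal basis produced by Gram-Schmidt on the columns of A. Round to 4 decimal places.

v_1 = (4, -2, -2, 1); ‖v_1‖ = 5.0000, so q_1 = (0.8000, -0.4000, -0.4000, 0.2000).
q_1·v_2 = 0.8000·(-2) + (-0.4000)·(-3) + (-0.4000)·1 + 0.2000·1 = -0.6000.
u_2 = v_2 + 0.6000·q_1 = (-1.5200, -3.2400, 0.7600, 1.1200).
‖u_2‖ = 3.8262, so q_2 = (-0.3973, -0.8468, 0.1986, 0.2927).

q_2 = (-0.3973, -0.8468, 0.1986, 0.2927)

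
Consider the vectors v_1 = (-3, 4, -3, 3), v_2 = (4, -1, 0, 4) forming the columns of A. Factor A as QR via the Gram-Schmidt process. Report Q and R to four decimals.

v_1 = (-3, 4, -3, 3); ‖v_1‖ = 6.5574, so q_1 = (-0.4575, 0.6100, -0.4575, 0.4575).
q_1·v_2 = (-0.4575)·4 + 0.6100·(-1) + (-0.4575)·0 + 0.4575·4 = -0.6100.
u_2 = v_2 + 0.6100·q_1 = (3.7209, -0.6279, -0.2791, 4.2791).
‖u_2‖ = 5.7121, so q_2 = (0.6514, -0.1099, -0.0489, 0.7491).

Q = [[-0.4575, 0.6514], [0.6100, -0.1099], [-0.4575, -0.0489], [0.4575, 0.7491]], R = [[6.5574, -0.6100], [0.0000, 5.7121]]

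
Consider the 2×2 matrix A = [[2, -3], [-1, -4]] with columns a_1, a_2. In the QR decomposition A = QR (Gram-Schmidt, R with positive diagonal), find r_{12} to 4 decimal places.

r_{12} = -0.8944

a_1 = (2, -1); ‖a_1‖ = 2.2361, so q_1 = (0.8944, -0.4472).
r_{12} = q_1·a_2 = -0.8944.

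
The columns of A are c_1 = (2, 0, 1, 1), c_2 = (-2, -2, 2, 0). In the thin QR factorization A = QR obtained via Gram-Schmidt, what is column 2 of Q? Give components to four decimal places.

c_1 = (2, 0, 1, 1); ‖c_1‖ = 2.4495, so e_1 = (0.8165, 0.0000, 0.4082, 0.4082).
e_1·c_2 = 0.8165·(-2) + 0.0000·(-2) + 0.4082·2 + 0.4082·0 = -0.8165.
u_2 = c_2 + 0.8165·e_1 = (-1.3333, -2.0000, 2.3333, 0.3333).
‖u_2‖ = 3.3665, so e_2 = (-0.3961, -0.5941, 0.6931, 0.0990).

e_2 = (-0.3961, -0.5941, 0.6931, 0.0990)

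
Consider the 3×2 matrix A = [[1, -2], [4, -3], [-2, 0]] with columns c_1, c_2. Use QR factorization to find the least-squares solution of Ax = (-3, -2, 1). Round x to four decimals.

q_1 = c_1/‖c_1‖ = (1, 4, -2)/4.5826 = (0.2182, 0.8729, -0.4364).
r_{12} = q_1·c_2 = -3.0551.
u_2 = c_2 + 3.0551·q_1 = (-1.3333, -0.3333, -1.3333).
‖u_2‖ = 1.9149, so q_2 = (-0.6963, -0.1741, -0.6963).
Qᵀb = (-2.8368, 1.7408).
Back-substitute: x_2 = 1.7408/1.9149 = 0.9091.
x_1 = (-2.8368 + 3.0551·0.9091)/4.5826 = -0.0130.

x = (-0.0130, 0.9091)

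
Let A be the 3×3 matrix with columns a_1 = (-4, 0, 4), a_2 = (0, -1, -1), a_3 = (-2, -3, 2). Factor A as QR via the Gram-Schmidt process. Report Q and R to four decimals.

a_1 = (-4, 0, 4); ‖a_1‖ = 5.6569, so e_1 = (-0.7071, 0.0000, 0.7071).
e_1·a_2 = (-0.7071)·0 + 0.0000·(-1) + 0.7071·(-1) = -0.7071.
u_2 = a_2 + 0.7071·e_1 = (-0.5000, -1.0000, -0.5000).
‖u_2‖ = 1.2247, so e_2 = (-0.4082, -0.8165, -0.4082).
e_1·a_3 = (-0.7071)·(-2) + 0.0000·(-3) + 0.7071·2 = 2.8284; e_2·a_3 = (-0.4082)·(-2) + (-0.8165)·(-3) + (-0.4082)·2 = 2.4495.
u_3 = a_3 − 2.8284·e_1 − 2.4495·e_2 = (1.0000, -1.0000, 1.0000).
‖u_3‖ = 1.7321, so e_3 = (0.5774, -0.5774, 0.5774).

Q = [[-0.7071, -0.4082, 0.5774], [0.0000, -0.8165, -0.5774], [0.7071, -0.4082, 0.5774]], R = [[5.6569, -0.7071, 2.8284], [0.0000, 1.2247, 2.4495], [0.0000, 0.0000, 1.7321]]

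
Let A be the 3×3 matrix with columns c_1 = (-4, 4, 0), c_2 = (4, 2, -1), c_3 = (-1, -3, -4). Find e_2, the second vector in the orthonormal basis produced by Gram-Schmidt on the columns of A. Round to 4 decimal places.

e_2 = (0.6882, 0.6882, -0.2294)

e_1 = c_1/‖c_1‖ = (-4, 4, 0)/5.6569 = (-0.7071, 0.7071, 0.0000).
r_{12} = e_1·c_2 = -1.4142.
u_2 = c_2 + 1.4142·e_1 = (3.0000, 3.0000, -1.0000).
‖u_2‖ = 4.3589, so e_2 = (0.6882, 0.6882, -0.2294).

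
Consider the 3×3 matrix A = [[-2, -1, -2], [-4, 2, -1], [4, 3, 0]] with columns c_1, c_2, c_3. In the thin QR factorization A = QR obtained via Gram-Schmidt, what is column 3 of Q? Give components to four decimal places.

e_3 = (-0.9245, 0.0925, -0.3698)

e_1 = c_1/‖c_1‖ = (-2, -4, 4)/6.0000 = (-0.3333, -0.6667, 0.6667).
r_{12} = e_1·c_2 = 1.0000.
u_2 = c_2 − 1.0000·e_1 = (-0.6667, 2.6667, 2.3333).
‖u_2‖ = 3.6056, so e_2 = (-0.1849, 0.7396, 0.6472).
r_{13} = e_1·c_3 = 1.3333; r_{23} = e_2·c_3 = -0.3698.
u_3 = c_3 − 1.3333·e_1 + 0.3698·e_2 = (-1.6239, 0.1624, -0.6496).
‖u_3‖ = 1.7566, so e_3 = (-0.9245, 0.0925, -0.3698).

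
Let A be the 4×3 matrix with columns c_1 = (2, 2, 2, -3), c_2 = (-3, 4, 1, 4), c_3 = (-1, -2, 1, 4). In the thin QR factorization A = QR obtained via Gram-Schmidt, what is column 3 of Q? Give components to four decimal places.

c_1 = (2, 2, 2, -3); ‖c_1‖ = 4.5826, so e_1 = (0.4364, 0.4364, 0.4364, -0.6547).
e_1·c_2 = 0.4364·(-3) + 0.4364·4 + 0.4364·1 + (-0.6547)·4 = -1.7457.
u_2 = c_2 + 1.7457·e_1 = (-2.2381, 4.7619, 1.7619, 2.8571).
‖u_2‖ = 6.2412, so e_2 = (-0.3586, 0.7630, 0.2823, 0.4578).
e_1·c_3 = 0.4364·(-1) + 0.4364·(-2) + 0.4364·1 + (-0.6547)·4 = -3.4915; e_2·c_3 = (-0.3586)·(-1) + 0.7630·(-2) + 0.2823·1 + 0.4578·4 = 0.9461.
u_3 = c_3 + 3.4915·e_1 − 0.9461·e_2 = (0.8631, -1.1980, 2.2567, 1.2812).
‖u_3‖ = 2.9857, so e_3 = (0.2891, -0.4013, 0.7558, 0.4291).

e_3 = (0.2891, -0.4013, 0.7558, 0.4291)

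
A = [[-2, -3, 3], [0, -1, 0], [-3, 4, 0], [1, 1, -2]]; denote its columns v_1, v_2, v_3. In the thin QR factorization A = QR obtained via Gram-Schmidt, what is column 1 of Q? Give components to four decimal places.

q_1 = (-0.5345, 0.0000, -0.8018, 0.2673)

v_1 = (-2, 0, -3, 1); ‖v_1‖ = 3.7417, so q_1 = (-0.5345, 0.0000, -0.8018, 0.2673).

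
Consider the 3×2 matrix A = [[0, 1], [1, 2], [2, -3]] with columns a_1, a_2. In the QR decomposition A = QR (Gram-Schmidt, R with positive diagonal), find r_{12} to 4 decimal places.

a_1 = (0, 1, 2); ‖a_1‖ = 2.2361, so q_1 = (0.0000, 0.4472, 0.8944).
r_{12} = q_1·a_2 = -1.7889.

r_{12} = -1.7889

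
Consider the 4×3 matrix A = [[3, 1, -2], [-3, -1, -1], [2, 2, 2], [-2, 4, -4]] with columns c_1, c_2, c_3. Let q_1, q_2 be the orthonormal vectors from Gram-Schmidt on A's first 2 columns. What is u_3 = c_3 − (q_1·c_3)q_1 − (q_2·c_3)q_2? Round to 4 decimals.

u_3 = (-2.5563, -0.4437, 2.4648, -0.7042)

q_1 = c_1/‖c_1‖ = (3, -3, 2, -2)/5.0990 = (0.5883, -0.5883, 0.3922, -0.3922).
r_{12} = q_1·c_2 = 0.3922.
u_2 = c_2 − 0.3922·q_1 = (0.7692, -0.7692, 1.8462, 4.1538).
‖u_2‖ = 4.6740, so q_2 = (0.1646, -0.1646, 0.3950, 0.8887).
r_{13} = q_1·c_3 = 1.7650; r_{23} = q_2·c_3 = -2.9295.
u_3 = c_3 − 1.7650·q_1 + 2.9295·q_2 = (-2.5563, -0.4437, 2.4648, -0.7042).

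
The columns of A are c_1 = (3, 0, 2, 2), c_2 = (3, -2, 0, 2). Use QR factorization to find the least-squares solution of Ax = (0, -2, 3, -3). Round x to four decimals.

c_1 = (3, 0, 2, 2); ‖c_1‖ = 4.1231, so q_1 = (0.7276, 0.0000, 0.4851, 0.4851).
q_1·c_2 = 0.7276·3 + 0.0000·(-2) + 0.4851·0 + 0.4851·2 = 3.1530.
u_2 = c_2 − 3.1530·q_1 = (0.7059, -2.0000, -1.5294, 0.4706).
‖u_2‖ = 2.6568, so q_2 = (0.2657, -0.7528, -0.5756, 0.1771).
Qᵀb = (0.0000, -0.7528).
Back-substitute: x_2 = -0.7528/2.6568 = -0.2833.
x_1 = (0.0000 − 3.1530·(-0.2833))/4.1231 = 0.2167.

x = (0.2167, -0.2833)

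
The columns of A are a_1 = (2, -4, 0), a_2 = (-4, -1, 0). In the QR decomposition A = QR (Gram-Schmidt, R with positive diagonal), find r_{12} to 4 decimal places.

r_{12} = -0.8944

a_1 = (2, -4, 0); ‖a_1‖ = 4.4721, so q_1 = (0.4472, -0.8944, 0.0000).
r_{12} = q_1·a_2 = -0.8944.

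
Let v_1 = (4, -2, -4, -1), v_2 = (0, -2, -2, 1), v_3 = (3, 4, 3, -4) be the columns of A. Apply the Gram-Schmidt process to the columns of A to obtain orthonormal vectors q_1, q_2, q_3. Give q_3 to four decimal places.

q_3 = (-0.1143, -0.6857, 0.3810, -0.6096)

v_1 = (4, -2, -4, -1); ‖v_1‖ = 6.0828, so q_1 = (0.6576, -0.3288, -0.6576, -0.1644).
q_1·v_2 = 0.6576·0 + (-0.3288)·(-2) + (-0.6576)·(-2) + (-0.1644)·1 = 1.8084.
u_2 = v_2 − 1.8084·q_1 = (-1.1892, -1.4054, -0.8108, 1.2973).
‖u_2‖ = 2.3937, so q_2 = (-0.4968, -0.5871, -0.3387, 0.5420).
q_1·v_3 = 0.6576·3 + (-0.3288)·4 + (-0.6576)·3 + (-0.1644)·(-4) = -0.6576; q_2·v_3 = (-0.4968)·3 + (-0.5871)·4 + (-0.3387)·3 + 0.5420·(-4) = -7.0230.
u_3 = v_3 + 0.6576·q_1 + 7.0230·q_2 = (-0.0566, -0.3396, 0.1887, -0.3019).
‖u_3‖ = 0.4953, so q_3 = (-0.1143, -0.6857, 0.3810, -0.6096).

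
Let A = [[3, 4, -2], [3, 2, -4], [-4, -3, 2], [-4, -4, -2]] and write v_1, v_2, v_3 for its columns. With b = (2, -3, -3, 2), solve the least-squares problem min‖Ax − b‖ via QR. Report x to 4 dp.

v_1 = (3, 3, -4, -4); ‖v_1‖ = 7.0711, so e_1 = (0.4243, 0.4243, -0.5657, -0.5657).
e_1·v_2 = 0.4243·4 + 0.4243·2 + (-0.5657)·(-3) + (-0.5657)·(-4) = 6.5054.
u_2 = v_2 − 6.5054·e_1 = (1.2400, -0.7600, 0.6800, -0.3200).
‖u_2‖ = 1.6371, so e_2 = (0.7575, -0.4642, 0.4154, -0.1955).
e_1·v_3 = 0.4243·(-2) + 0.4243·(-4) + (-0.5657)·2 + (-0.5657)·(-2) = -2.5456; e_2·v_3 = 0.7575·(-2) + (-0.4642)·(-4) + 0.4154·2 + (-0.1955)·(-2) = 1.5638.
u_3 = v_3 + 2.5456·e_1 − 1.5638·e_2 = (-2.1045, -2.1940, -0.0896, -3.1343).
‖u_3‖ = 4.3675, so e_3 = (-0.4819, -0.5024, -0.0205, -0.7177).
Qᵀb = (0.1414, 1.2706, -0.8304).
Back-substitute: x_3 = -0.8304/4.3675 = -0.1901.
x_2 = (1.2706 − 1.5638·(-0.1901))/1.6371 = 0.9577.
x_1 = (0.1414 − 6.5054·0.9577 + 2.5456·(-0.1901))/7.0711 = -0.9296.

x = (-0.9296, 0.9577, -0.1901)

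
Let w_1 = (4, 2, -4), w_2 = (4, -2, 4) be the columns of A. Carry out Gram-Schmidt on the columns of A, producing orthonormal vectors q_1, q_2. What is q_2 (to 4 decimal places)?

q_1 = w_1/‖w_1‖ = (4, 2, -4)/6.0000 = (0.6667, 0.3333, -0.6667).
r_{12} = q_1·w_2 = -0.6667.
u_2 = w_2 + 0.6667·q_1 = (4.4444, -1.7778, 3.5556).
‖u_2‖ = 5.9628, so q_2 = (0.7454, -0.2981, 0.5963).

q_2 = (0.7454, -0.2981, 0.5963)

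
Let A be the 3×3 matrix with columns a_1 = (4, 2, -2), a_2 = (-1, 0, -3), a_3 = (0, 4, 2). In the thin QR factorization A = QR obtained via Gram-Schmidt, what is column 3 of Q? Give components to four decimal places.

a_1 = (4, 2, -2); ‖a_1‖ = 4.8990, so e_1 = (0.8165, 0.4082, -0.4082).
e_1·a_2 = 0.8165·(-1) + 0.4082·0 + (-0.4082)·(-3) = 0.4082.
u_2 = a_2 − 0.4082·e_1 = (-1.3333, -0.1667, -2.8333).
‖u_2‖ = 3.1358, so e_2 = (-0.4252, -0.0531, -0.9035).
e_1·a_3 = 0.8165·0 + 0.4082·4 + (-0.4082)·2 = 0.8165; e_2·a_3 = (-0.4252)·0 + (-0.0531)·4 + (-0.9035)·2 = -2.0197.
u_3 = a_3 − 0.8165·e_1 + 2.0197·e_2 = (-1.5254, 3.5593, 0.5085).
‖u_3‖ = 3.9057, so e_3 = (-0.3906, 0.9113, 0.1302).

e_3 = (-0.3906, 0.9113, 0.1302)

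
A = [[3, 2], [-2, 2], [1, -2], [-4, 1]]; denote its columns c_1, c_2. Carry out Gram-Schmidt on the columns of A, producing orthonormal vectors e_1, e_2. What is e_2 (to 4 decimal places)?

c_1 = (3, -2, 1, -4); ‖c_1‖ = 5.4772, so e_1 = (0.5477, -0.3651, 0.1826, -0.7303).
e_1·c_2 = 0.5477·2 + (-0.3651)·2 + 0.1826·(-2) + (-0.7303)·1 = -0.7303.
u_2 = c_2 + 0.7303·e_1 = (2.4000, 1.7333, -1.8667, 0.4667).
‖u_2‖ = 3.5308, so e_2 = (0.6797, 0.4909, -0.5287, 0.1322).

e_2 = (0.6797, 0.4909, -0.5287, 0.1322)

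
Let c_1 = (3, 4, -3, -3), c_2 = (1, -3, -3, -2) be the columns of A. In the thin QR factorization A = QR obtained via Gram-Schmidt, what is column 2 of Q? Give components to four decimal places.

q_2 = (0.1235, -0.7558, -0.5483, -0.3359)

c_1 = (3, 4, -3, -3); ‖c_1‖ = 6.5574, so q_1 = (0.4575, 0.6100, -0.4575, -0.4575).
q_1·c_2 = 0.4575·1 + 0.6100·(-3) + (-0.4575)·(-3) + (-0.4575)·(-2) = 0.9150.
u_2 = c_2 − 0.9150·q_1 = (0.5814, -3.5581, -2.5814, -1.5814).
‖u_2‖ = 4.7077, so q_2 = (0.1235, -0.7558, -0.5483, -0.3359).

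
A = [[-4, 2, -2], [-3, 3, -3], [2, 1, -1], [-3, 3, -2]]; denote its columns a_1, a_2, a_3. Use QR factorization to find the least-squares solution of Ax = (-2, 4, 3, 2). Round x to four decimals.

q_1 = a_1/‖a_1‖ = (-4, -3, 2, -3)/6.1644 = (-0.6489, -0.4867, 0.3244, -0.4867).
r_{12} = q_1·a_2 = -3.8933.
u_2 = a_2 + 3.8933·q_1 = (-0.5263, 1.1053, 2.2632, 1.1053).
‖u_2‖ = 2.8004, so q_2 = (-0.1879, 0.3947, 0.8082, 0.3947).
r_{13} = q_1·a_3 = 3.4066; r_{23} = q_2·a_3 = -2.4057.
u_3 = a_3 − 3.4066·q_1 + 2.4057·q_2 = (-0.2416, -0.3926, -0.1611, 0.6074).
‖u_3‖ = 0.7793, so q_3 = (-0.3100, -0.5038, -0.2067, 0.7793).
Qᵀb = (-0.6489, 5.1685, -0.4564).
Back-substitute: x_3 = -0.4564/0.7793 = -0.5856.
x_2 = (5.1685 + 2.4057·(-0.5856))/2.8004 = 1.3425.
x_1 = (-0.6489 + 3.8933·1.3425 − 3.4066·(-0.5856))/6.1644 = 1.0663.

x = (1.0663, 1.3425, -0.5856)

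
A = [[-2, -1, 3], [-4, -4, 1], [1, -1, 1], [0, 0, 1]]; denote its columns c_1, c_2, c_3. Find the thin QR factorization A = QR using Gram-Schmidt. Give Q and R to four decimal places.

Q = [[-0.4364, 0.3007, 0.7934], [-0.8729, -0.3701, -0.2975], [0.2182, -0.8790, 0.3967], [0.0000, 0.0000, 0.3531]], R = [[4.5826, 3.7097, -1.9640], [0.0000, 2.0587, -0.3470], [0.0000, 0.0000, 2.8324]]

c_1 = (-2, -4, 1, 0); ‖c_1‖ = 4.5826, so e_1 = (-0.4364, -0.8729, 0.2182, 0.0000).
e_1·c_2 = (-0.4364)·(-1) + (-0.8729)·(-4) + 0.2182·(-1) + 0.0000·0 = 3.7097.
u_2 = c_2 − 3.7097·e_1 = (0.6190, -0.7619, -1.8095, 0.0000).
‖u_2‖ = 2.0587, so e_2 = (0.3007, -0.3701, -0.8790, 0.0000).
e_1·c_3 = (-0.4364)·3 + (-0.8729)·1 + 0.2182·1 + 0.0000·1 = -1.9640; e_2·c_3 = 0.3007·3 + (-0.3701)·1 + (-0.8790)·1 + 0.0000·1 = -0.3470.
u_3 = c_3 + 1.9640·e_1 + 0.3470·e_2 = (2.2472, -0.8427, 1.1236, 1.0000).
‖u_3‖ = 2.8324, so e_3 = (0.7934, -0.2975, 0.3967, 0.3531).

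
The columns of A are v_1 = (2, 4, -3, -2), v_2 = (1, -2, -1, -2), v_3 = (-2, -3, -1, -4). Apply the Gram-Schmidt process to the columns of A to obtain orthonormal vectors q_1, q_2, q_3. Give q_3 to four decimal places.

q_3 = (-0.8514, 0.1172, -0.0740, -0.5059)

v_1 = (2, 4, -3, -2); ‖v_1‖ = 5.7446, so q_1 = (0.3482, 0.6963, -0.5222, -0.3482).
q_1·v_2 = 0.3482·1 + 0.6963·(-2) + (-0.5222)·(-1) + (-0.3482)·(-2) = 0.1741.
u_2 = v_2 − 0.1741·q_1 = (0.9394, -2.1212, -0.9091, -1.9394).
‖u_2‖ = 3.1575, so q_2 = (0.2975, -0.6718, -0.2879, -0.6142).
q_1·v_3 = 0.3482·(-2) + 0.6963·(-3) + (-0.5222)·(-1) + (-0.3482)·(-4) = -0.8704; q_2·v_3 = 0.2975·(-2) + (-0.6718)·(-3) + (-0.2879)·(-1) + (-0.6142)·(-4) = 4.1652.
u_3 = v_3 + 0.8704·q_1 − 4.1652·q_2 = (-2.9362, 0.4043, -0.2553, -1.7447).
‖u_3‖ = 3.4487, so q_3 = (-0.8514, 0.1172, -0.0740, -0.5059).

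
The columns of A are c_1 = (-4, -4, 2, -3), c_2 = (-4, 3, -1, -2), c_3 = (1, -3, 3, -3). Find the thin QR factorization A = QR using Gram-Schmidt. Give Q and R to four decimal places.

Q = [[-0.5963, -0.6152, 0.4667], [-0.5963, 0.6942, 0.2866], [0.2981, -0.2536, 0.4294], [-0.4472, -0.2744, -0.7181]], R = [[6.7082, 1.1926, 3.4286], [0.0000, 5.3458, -2.6355], [0.0000, 0.0000, 3.0494]]

q_1 = c_1/‖c_1‖ = (-4, -4, 2, -3)/6.7082 = (-0.5963, -0.5963, 0.2981, -0.4472).
r_{12} = q_1·c_2 = 1.1926.
u_2 = c_2 − 1.1926·q_1 = (-3.2889, 3.7111, -1.3556, -1.4667).
‖u_2‖ = 5.3458, so q_2 = (-0.6152, 0.6942, -0.2536, -0.2744).
r_{13} = q_1·c_3 = 3.4286; r_{23} = q_2·c_3 = -2.6355.
u_3 = c_3 − 3.4286·q_1 + 2.6355·q_2 = (1.4230, 0.8740, 1.3095, -2.1897).
‖u_3‖ = 3.0494, so q_3 = (0.4667, 0.2866, 0.4294, -0.7181).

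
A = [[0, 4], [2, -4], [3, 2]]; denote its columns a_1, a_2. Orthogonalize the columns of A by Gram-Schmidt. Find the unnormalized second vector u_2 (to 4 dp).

u_2 = (4.0000, -3.6923, 2.4615)

a_1 = (0, 2, 3); ‖a_1‖ = 3.6056, so e_1 = (0.0000, 0.5547, 0.8321).
e_1·a_2 = 0.0000·4 + 0.5547·(-4) + 0.8321·2 = -0.5547.
u_2 = a_2 + 0.5547·e_1 = (4.0000, -3.6923, 2.4615).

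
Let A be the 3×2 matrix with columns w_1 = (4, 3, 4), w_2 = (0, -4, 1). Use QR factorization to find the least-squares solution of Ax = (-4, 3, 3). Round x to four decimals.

w_1 = (4, 3, 4); ‖w_1‖ = 6.4031, so e_1 = (0.6247, 0.4685, 0.6247).
e_1·w_2 = 0.6247·0 + 0.4685·(-4) + 0.6247·1 = -1.2494.
u_2 = w_2 + 1.2494·e_1 = (0.7805, -3.4146, 1.7805).
‖u_2‖ = 3.9293, so e_2 = (0.1986, -0.8690, 0.4531).
Qᵀb = (0.7809, -2.0422).
Back-substitute: x_2 = -2.0422/3.9293 = -0.5197.
x_1 = (0.7809 + 1.2494·(-0.5197))/6.4031 = 0.0205.

x = (0.0205, -0.5197)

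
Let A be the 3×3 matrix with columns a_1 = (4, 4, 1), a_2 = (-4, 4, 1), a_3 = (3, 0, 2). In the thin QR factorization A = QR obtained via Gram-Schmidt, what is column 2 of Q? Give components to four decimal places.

q_2 = (-0.7177, 0.6755, 0.1689)

q_1 = a_1/‖a_1‖ = (4, 4, 1)/5.7446 = (0.6963, 0.6963, 0.1741).
r_{12} = q_1·a_2 = 0.1741.
u_2 = a_2 − 0.1741·q_1 = (-4.1212, 3.8788, 0.9697).
‖u_2‖ = 5.7419, so q_2 = (-0.7177, 0.6755, 0.1689).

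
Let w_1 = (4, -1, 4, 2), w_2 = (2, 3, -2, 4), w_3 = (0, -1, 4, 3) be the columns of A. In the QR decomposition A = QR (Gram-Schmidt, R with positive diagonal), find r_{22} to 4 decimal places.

r_{22} = 5.6854

q_1 = w_1/‖w_1‖ = (4, -1, 4, 2)/6.0828 = (0.6576, -0.1644, 0.6576, 0.3288).
r_{12} = q_1·w_2 = 0.8220.
u_2 = w_2 − 0.8220·q_1 = (1.4595, 3.1351, -2.5405, 3.7297).
r_{22} = ‖u_2‖ = 5.6854.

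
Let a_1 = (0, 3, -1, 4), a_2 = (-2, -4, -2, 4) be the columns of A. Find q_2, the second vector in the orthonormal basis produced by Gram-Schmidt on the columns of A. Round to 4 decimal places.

a_1 = (0, 3, -1, 4); ‖a_1‖ = 5.0990, so q_1 = (0.0000, 0.5883, -0.1961, 0.7845).
q_1·a_2 = 0.0000·(-2) + 0.5883·(-4) + (-0.1961)·(-2) + 0.7845·4 = 1.1767.
u_2 = a_2 − 1.1767·q_1 = (-2.0000, -4.6923, -1.7692, 3.0769).
‖u_2‖ = 6.2141, so q_2 = (-0.3218, -0.7551, -0.2847, 0.4951).

q_2 = (-0.3218, -0.7551, -0.2847, 0.4951)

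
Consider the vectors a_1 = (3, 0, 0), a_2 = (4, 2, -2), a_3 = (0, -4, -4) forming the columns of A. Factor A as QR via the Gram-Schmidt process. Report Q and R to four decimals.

Q = [[1.0000, 0.0000, 0.0000], [0.0000, 0.7071, -0.7071], [0.0000, -0.7071, -0.7071]], R = [[3.0000, 4.0000, 0.0000], [0.0000, 2.8284, 0.0000], [0.0000, 0.0000, 5.6569]]

a_1 = (3, 0, 0); ‖a_1‖ = 3.0000, so q_1 = (1.0000, 0.0000, 0.0000).
q_1·a_2 = 1.0000·4 + 0.0000·2 + 0.0000·(-2) = 4.0000.
u_2 = a_2 − 4.0000·q_1 = (0.0000, 2.0000, -2.0000).
‖u_2‖ = 2.8284, so q_2 = (0.0000, 0.7071, -0.7071).
q_1·a_3 = 1.0000·0 + 0.0000·(-4) + 0.0000·(-4) = 0.0000; q_2·a_3 = 0.0000·0 + 0.7071·(-4) + (-0.7071)·(-4) = 0.0000.
u_3 = a_3 + 0.0000·q_1 + 0.0000·q_2 = (0.0000, -4.0000, -4.0000).
‖u_3‖ = 5.6569, so q_3 = (0.0000, -0.7071, -0.7071).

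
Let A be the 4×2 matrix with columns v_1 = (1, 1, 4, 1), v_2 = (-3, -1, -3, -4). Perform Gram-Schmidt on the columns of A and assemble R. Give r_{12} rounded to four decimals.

v_1 = (1, 1, 4, 1); ‖v_1‖ = 4.3589, so q_1 = (0.2294, 0.2294, 0.9177, 0.2294).
r_{12} = q_1·v_2 = -4.5883.

r_{12} = -4.5883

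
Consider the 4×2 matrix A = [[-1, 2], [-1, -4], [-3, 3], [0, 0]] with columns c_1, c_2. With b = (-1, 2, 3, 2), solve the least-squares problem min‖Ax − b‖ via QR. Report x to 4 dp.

c_1 = (-1, -1, -3, 0); ‖c_1‖ = 3.3166, so q_1 = (-0.3015, -0.3015, -0.9045, 0.0000).
q_1·c_2 = (-0.3015)·2 + (-0.3015)·(-4) + (-0.9045)·3 + 0.0000·0 = -2.1106.
u_2 = c_2 + 2.1106·q_1 = (1.3636, -4.6364, 1.0909, 0.0000).
‖u_2‖ = 4.9543, so q_2 = (0.2752, -0.9358, 0.2202, 0.0000).
Qᵀb = (-3.0151, -1.4863).
Back-substitute: x_2 = -1.4863/4.9543 = -0.3000.
x_1 = (-3.0151 + 2.1106·(-0.3000))/3.3166 = -1.1000.

x = (-1.1000, -0.3000)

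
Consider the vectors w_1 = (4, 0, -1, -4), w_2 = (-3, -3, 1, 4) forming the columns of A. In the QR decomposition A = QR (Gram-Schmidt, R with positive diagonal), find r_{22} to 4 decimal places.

q_1 = w_1/‖w_1‖ = (4, 0, -1, -4)/5.7446 = (0.6963, 0.0000, -0.1741, -0.6963).
r_{12} = q_1·w_2 = -5.0483.
u_2 = w_2 + 5.0483·q_1 = (0.5152, -3.0000, 0.1212, 0.4848).
r_{22} = ‖u_2‖ = 3.0847.

r_{22} = 3.0847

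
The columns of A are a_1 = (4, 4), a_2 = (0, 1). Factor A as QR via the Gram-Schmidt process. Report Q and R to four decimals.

q_1 = a_1/‖a_1‖ = (4, 4)/5.6569 = (0.7071, 0.7071).
r_{12} = q_1·a_2 = 0.7071.
u_2 = a_2 − 0.7071·q_1 = (-0.5000, 0.5000).
‖u_2‖ = 0.7071, so q_2 = (-0.7071, 0.7071).

Q = [[0.7071, -0.7071], [0.7071, 0.7071]], R = [[5.6569, 0.7071], [0.0000, 0.7071]]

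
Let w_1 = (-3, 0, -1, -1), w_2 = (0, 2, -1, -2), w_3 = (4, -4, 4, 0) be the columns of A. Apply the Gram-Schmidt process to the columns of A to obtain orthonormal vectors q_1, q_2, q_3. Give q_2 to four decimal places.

q_2 = (0.2860, 0.6992, -0.2543, -0.6039)

w_1 = (-3, 0, -1, -1); ‖w_1‖ = 3.3166, so q_1 = (-0.9045, 0.0000, -0.3015, -0.3015).
q_1·w_2 = (-0.9045)·0 + 0.0000·2 + (-0.3015)·(-1) + (-0.3015)·(-2) = 0.9045.
u_2 = w_2 − 0.9045·q_1 = (0.8182, 2.0000, -0.7273, -1.7273).
‖u_2‖ = 2.8604, so q_2 = (0.2860, 0.6992, -0.2543, -0.6039).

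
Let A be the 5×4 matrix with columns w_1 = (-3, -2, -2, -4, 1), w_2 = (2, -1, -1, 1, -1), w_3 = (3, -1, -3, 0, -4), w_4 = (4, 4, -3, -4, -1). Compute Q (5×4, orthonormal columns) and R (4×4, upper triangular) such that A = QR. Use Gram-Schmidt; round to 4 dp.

Q = [[-0.5145, 0.5398, -0.0596, 0.5757], [-0.3430, -0.5513, 0.5103, 0.4545], [-0.3430, -0.5513, -0.1711, -0.2142], [-0.6860, 0.0689, -0.3193, -0.4323], [0.1715, -0.3101, -0.7777, 0.4788]], R = [[5.8310, -1.2005, -0.8575, 0.1715], [0.0000, 2.5610, 5.0646, 1.6423], [0.0000, 0.0000, 2.9350, 4.3712], [0.0000, 0.0000, 0.0000, 6.0138]]

w_1 = (-3, -2, -2, -4, 1); ‖w_1‖ = 5.8310, so q_1 = (-0.5145, -0.3430, -0.3430, -0.6860, 0.1715).
q_1·w_2 = (-0.5145)·2 + (-0.3430)·(-1) + (-0.3430)·(-1) + (-0.6860)·1 + 0.1715·(-1) = -1.2005.
u_2 = w_2 + 1.2005·q_1 = (1.3824, -1.4118, -1.4118, 0.1765, -0.7941).
‖u_2‖ = 2.5610, so q_2 = (0.5398, -0.5513, -0.5513, 0.0689, -0.3101).
q_1·w_3 = (-0.5145)·3 + (-0.3430)·(-1) + (-0.3430)·(-3) + (-0.6860)·0 + 0.1715·(-4) = -0.8575; q_2·w_3 = 0.5398·3 + (-0.5513)·(-1) + (-0.5513)·(-3) + 0.0689·0 + (-0.3101)·(-4) = 5.0646.
u_3 = w_3 + 0.8575·q_1 − 5.0646·q_2 = (-0.1749, 1.4978, -0.5022, -0.9372, -2.2825).
‖u_3‖ = 2.9350, so q_3 = (-0.0596, 0.5103, -0.1711, -0.3193, -0.7777).
q_1·w_4 = (-0.5145)·4 + (-0.3430)·4 + (-0.3430)·(-3) + (-0.6860)·(-4) + 0.1715·(-1) = 0.1715; q_2·w_4 = 0.5398·4 + (-0.5513)·4 + (-0.5513)·(-3) + 0.0689·(-4) + (-0.3101)·(-1) = 1.6423; q_3·w_4 = (-0.0596)·4 + 0.5103·4 + (-0.1711)·(-3) + (-0.3193)·(-4) + (-0.7777)·(-1) = 4.3712.
u_4 = w_4 − 0.1715·q_1 − 1.6423·q_2 − 4.3712·q_3 = (3.4623, 2.7335, -1.2879, -2.5997, 2.8792).
‖u_4‖ = 6.0138, so q_4 = (0.5757, 0.4545, -0.2142, -0.4323, 0.4788).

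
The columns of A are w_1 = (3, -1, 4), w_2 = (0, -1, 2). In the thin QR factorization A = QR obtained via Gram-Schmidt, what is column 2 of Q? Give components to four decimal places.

w_1 = (3, -1, 4); ‖w_1‖ = 5.0990, so q_1 = (0.5883, -0.1961, 0.7845).
q_1·w_2 = 0.5883·0 + (-0.1961)·(-1) + 0.7845·2 = 1.7650.
u_2 = w_2 − 1.7650·q_1 = (-1.0385, -0.6538, 0.6154).
‖u_2‖ = 1.3728, so q_2 = (-0.7564, -0.4763, 0.4483).

q_2 = (-0.7564, -0.4763, 0.4483)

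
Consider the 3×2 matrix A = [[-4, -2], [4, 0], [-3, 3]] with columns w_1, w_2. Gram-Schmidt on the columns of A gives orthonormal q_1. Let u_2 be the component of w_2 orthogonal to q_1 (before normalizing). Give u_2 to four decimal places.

u_2 = (-2.0976, 0.0976, 2.9268)

w_1 = (-4, 4, -3); ‖w_1‖ = 6.4031, so q_1 = (-0.6247, 0.6247, -0.4685).
q_1·w_2 = (-0.6247)·(-2) + 0.6247·0 + (-0.4685)·3 = -0.1562.
u_2 = w_2 + 0.1562·q_1 = (-2.0976, 0.0976, 2.9268).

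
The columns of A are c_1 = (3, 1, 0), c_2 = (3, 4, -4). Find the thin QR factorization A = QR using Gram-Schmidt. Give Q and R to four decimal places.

c_1 = (3, 1, 0); ‖c_1‖ = 3.1623, so e_1 = (0.9487, 0.3162, 0.0000).
e_1·c_2 = 0.9487·3 + 0.3162·4 + 0.0000·(-4) = 4.1110.
u_2 = c_2 − 4.1110·e_1 = (-0.9000, 2.7000, -4.0000).
‖u_2‖ = 4.9092, so e_2 = (-0.1833, 0.5500, -0.8148).

Q = [[0.9487, -0.1833], [0.3162, 0.5500], [0.0000, -0.8148]], R = [[3.1623, 4.1110], [0.0000, 4.9092]]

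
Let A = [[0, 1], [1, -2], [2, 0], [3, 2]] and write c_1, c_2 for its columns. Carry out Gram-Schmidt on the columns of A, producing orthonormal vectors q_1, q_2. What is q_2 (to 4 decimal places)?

q_2 = (0.3568, -0.8154, -0.2039, 0.4077)

q_1 = c_1/‖c_1‖ = (0, 1, 2, 3)/3.7417 = (0.0000, 0.2673, 0.5345, 0.8018).
r_{12} = q_1·c_2 = 1.0690.
u_2 = c_2 − 1.0690·q_1 = (1.0000, -2.2857, -0.5714, 1.1429).
‖u_2‖ = 2.8031, so q_2 = (0.3568, -0.8154, -0.2039, 0.4077).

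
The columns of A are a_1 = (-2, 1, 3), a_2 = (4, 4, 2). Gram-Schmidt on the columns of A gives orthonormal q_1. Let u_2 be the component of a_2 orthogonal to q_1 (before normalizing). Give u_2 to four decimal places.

u_2 = (4.2857, 3.8571, 1.5714)

a_1 = (-2, 1, 3); ‖a_1‖ = 3.7417, so q_1 = (-0.5345, 0.2673, 0.8018).
q_1·a_2 = (-0.5345)·4 + 0.2673·4 + 0.8018·2 = 0.5345.
u_2 = a_2 − 0.5345·q_1 = (4.2857, 3.8571, 1.5714).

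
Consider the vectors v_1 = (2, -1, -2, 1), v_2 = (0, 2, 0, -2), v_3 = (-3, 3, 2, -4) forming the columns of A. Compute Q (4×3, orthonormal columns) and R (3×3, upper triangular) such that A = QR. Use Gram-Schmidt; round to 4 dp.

Q = [[0.6325, 0.3162, -0.5000], [-0.3162, 0.6325, -0.5000], [-0.6325, -0.3162, -0.5000], [0.3162, -0.6325, -0.5000]], R = [[3.1623, -1.2649, -5.3759], [0.0000, 2.5298, 2.8460], [0.0000, 0.0000, 1.0000]]

v_1 = (2, -1, -2, 1); ‖v_1‖ = 3.1623, so e_1 = (0.6325, -0.3162, -0.6325, 0.3162).
e_1·v_2 = 0.6325·0 + (-0.3162)·2 + (-0.6325)·0 + 0.3162·(-2) = -1.2649.
u_2 = v_2 + 1.2649·e_1 = (0.8000, 1.6000, -0.8000, -1.6000).
‖u_2‖ = 2.5298, so e_2 = (0.3162, 0.6325, -0.3162, -0.6325).
e_1·v_3 = 0.6325·(-3) + (-0.3162)·3 + (-0.6325)·2 + 0.3162·(-4) = -5.3759; e_2·v_3 = 0.3162·(-3) + 0.6325·3 + (-0.3162)·2 + (-0.6325)·(-4) = 2.8460.
u_3 = v_3 + 5.3759·e_1 − 2.8460·e_2 = (-0.5000, -0.5000, -0.5000, -0.5000).
‖u_3‖ = 1.0000, so e_3 = (-0.5000, -0.5000, -0.5000, -0.5000).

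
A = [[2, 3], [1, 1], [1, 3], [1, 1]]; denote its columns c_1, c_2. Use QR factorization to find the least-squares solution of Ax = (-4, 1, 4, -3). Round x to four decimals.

q_1 = c_1/‖c_1‖ = (2, 1, 1, 1)/2.6458 = (0.7559, 0.3780, 0.3780, 0.3780).
r_{12} = q_1·c_2 = 4.1576.
u_2 = c_2 − 4.1576·q_1 = (-0.1429, -0.5714, 1.4286, -0.5714).
‖u_2‖ = 1.6475, so q_2 = (-0.0867, -0.3468, 0.8671, -0.3468).
Qᵀb = (-2.2678, 4.5090).
Back-substitute: x_2 = 4.5090/1.6475 = 2.7368.
x_1 = (-2.2678 − 4.1576·2.7368)/2.6458 = -5.1579.

x = (-5.1579, 2.7368)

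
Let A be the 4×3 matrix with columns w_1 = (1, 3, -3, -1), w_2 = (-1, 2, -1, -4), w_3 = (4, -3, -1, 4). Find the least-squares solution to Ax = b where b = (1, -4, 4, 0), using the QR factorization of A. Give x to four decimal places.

w_1 = (1, 3, -3, -1); ‖w_1‖ = 4.4721, so q_1 = (0.2236, 0.6708, -0.6708, -0.2236).
q_1·w_2 = 0.2236·(-1) + 0.6708·2 + (-0.6708)·(-1) + (-0.2236)·(-4) = 2.6833.
u_2 = w_2 − 2.6833·q_1 = (-1.6000, 0.2000, 0.8000, -3.4000).
‖u_2‖ = 3.8471, so q_2 = (-0.4159, 0.0520, 0.2080, -0.8838).
q_1·w_3 = 0.2236·4 + 0.6708·(-3) + (-0.6708)·(-1) + (-0.2236)·4 = -1.3416; q_2·w_3 = (-0.4159)·4 + 0.0520·(-3) + 0.2080·(-1) + (-0.8838)·4 = -5.5627.
u_3 = w_3 + 1.3416·q_1 + 5.5627·q_2 = (1.9865, -1.8108, -0.7432, -1.2162).
‖u_3‖ = 3.0425, so q_3 = (0.6529, -0.5952, -0.2443, -0.3997).
Qᵀb = (-5.1430, 0.2080, 2.0565).
Back-substitute: x_3 = 2.0565/3.0425 = 0.6759.
x_2 = (0.2080 + 5.5627·0.6759)/3.8471 = 1.0314.
x_1 = (-5.1430 − 2.6833·1.0314 + 1.3416·0.6759)/4.4721 = -1.5661.

x = (-1.5661, 1.0314, 0.6759)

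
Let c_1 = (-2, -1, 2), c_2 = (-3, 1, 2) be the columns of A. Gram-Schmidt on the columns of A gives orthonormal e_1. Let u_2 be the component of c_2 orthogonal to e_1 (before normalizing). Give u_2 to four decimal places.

e_1 = c_1/‖c_1‖ = (-2, -1, 2)/3.0000 = (-0.6667, -0.3333, 0.6667).
r_{12} = e_1·c_2 = 3.0000.
u_2 = c_2 − 3.0000·e_1 = (-1.0000, 2.0000, 0.0000).

u_2 = (-1.0000, 2.0000, 0.0000)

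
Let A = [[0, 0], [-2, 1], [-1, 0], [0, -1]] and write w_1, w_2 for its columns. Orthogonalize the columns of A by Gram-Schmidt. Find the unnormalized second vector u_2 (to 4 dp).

u_2 = (0.0000, 0.2000, -0.4000, -1.0000)

q_1 = w_1/‖w_1‖ = (0, -2, -1, 0)/2.2361 = (0.0000, -0.8944, -0.4472, 0.0000).
r_{12} = q_1·w_2 = -0.8944.
u_2 = w_2 + 0.8944·q_1 = (0.0000, 0.2000, -0.4000, -1.0000).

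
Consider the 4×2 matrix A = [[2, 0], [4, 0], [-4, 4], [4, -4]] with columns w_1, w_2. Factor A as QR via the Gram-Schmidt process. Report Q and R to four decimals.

w_1 = (2, 4, -4, 4); ‖w_1‖ = 7.2111, so q_1 = (0.2774, 0.5547, -0.5547, 0.5547).
q_1·w_2 = 0.2774·0 + 0.5547·0 + (-0.5547)·4 + 0.5547·(-4) = -4.4376.
u_2 = w_2 + 4.4376·q_1 = (1.2308, 2.4615, 1.5385, -1.5385).
‖u_2‖ = 3.5082, so q_2 = (0.3508, 0.7016, 0.4385, -0.4385).

Q = [[0.2774, 0.3508], [0.5547, 0.7016], [-0.5547, 0.4385], [0.5547, -0.4385]], R = [[7.2111, -4.4376], [0.0000, 3.5082]]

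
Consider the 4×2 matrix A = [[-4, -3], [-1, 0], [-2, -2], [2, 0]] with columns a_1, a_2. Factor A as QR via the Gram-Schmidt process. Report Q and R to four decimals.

Q = [[-0.8000, -0.2648], [-0.2000, 0.3852], [-0.4000, -0.4334], [0.4000, -0.7705]], R = [[5.0000, 3.2000], [0.0000, 1.6613]]

a_1 = (-4, -1, -2, 2); ‖a_1‖ = 5.0000, so q_1 = (-0.8000, -0.2000, -0.4000, 0.4000).
q_1·a_2 = (-0.8000)·(-3) + (-0.2000)·0 + (-0.4000)·(-2) + 0.4000·0 = 3.2000.
u_2 = a_2 − 3.2000·q_1 = (-0.4400, 0.6400, -0.7200, -1.2800).
‖u_2‖ = 1.6613, so q_2 = (-0.2648, 0.3852, -0.4334, -0.7705).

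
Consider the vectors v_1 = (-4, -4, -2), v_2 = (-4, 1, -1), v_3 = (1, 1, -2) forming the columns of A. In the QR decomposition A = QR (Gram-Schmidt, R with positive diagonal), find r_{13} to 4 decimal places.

v_1 = (-4, -4, -2); ‖v_1‖ = 6.0000, so e_1 = (-0.6667, -0.6667, -0.3333).
r_{13} = e_1·v_3 = -0.6667.

r_{13} = -0.6667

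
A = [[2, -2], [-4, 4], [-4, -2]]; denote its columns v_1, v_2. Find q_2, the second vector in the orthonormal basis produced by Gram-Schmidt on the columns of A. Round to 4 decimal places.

v_1 = (2, -4, -4); ‖v_1‖ = 6.0000, so q_1 = (0.3333, -0.6667, -0.6667).
q_1·v_2 = 0.3333·(-2) + (-0.6667)·4 + (-0.6667)·(-2) = -2.0000.
u_2 = v_2 + 2.0000·q_1 = (-1.3333, 2.6667, -3.3333).
‖u_2‖ = 4.4721, so q_2 = (-0.2981, 0.5963, -0.7454).

q_2 = (-0.2981, 0.5963, -0.7454)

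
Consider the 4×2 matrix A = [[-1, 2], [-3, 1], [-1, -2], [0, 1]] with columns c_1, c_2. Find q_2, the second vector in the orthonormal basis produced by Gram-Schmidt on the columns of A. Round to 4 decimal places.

q_1 = c_1/‖c_1‖ = (-1, -3, -1, 0)/3.3166 = (-0.3015, -0.9045, -0.3015, 0.0000).
r_{12} = q_1·c_2 = -0.9045.
u_2 = c_2 + 0.9045·q_1 = (1.7273, 0.1818, -2.2727, 1.0000).
‖u_2‖ = 3.0302, so q_2 = (0.5700, 0.0600, -0.7500, 0.3300).

q_2 = (0.5700, 0.0600, -0.7500, 0.3300)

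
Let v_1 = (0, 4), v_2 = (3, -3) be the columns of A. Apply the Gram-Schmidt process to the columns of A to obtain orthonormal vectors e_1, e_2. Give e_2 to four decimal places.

e_1 = v_1/‖v_1‖ = (0, 4)/4.0000 = (0.0000, 1.0000).
r_{12} = e_1·v_2 = -3.0000.
u_2 = v_2 + 3.0000·e_1 = (3.0000, 0.0000).
‖u_2‖ = 3.0000, so e_2 = (1.0000, 0.0000).

e_2 = (1.0000, 0.0000)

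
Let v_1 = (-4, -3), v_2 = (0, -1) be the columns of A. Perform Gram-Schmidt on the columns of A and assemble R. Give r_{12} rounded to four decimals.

r_{12} = 0.6000

e_1 = v_1/‖v_1‖ = (-4, -3)/5.0000 = (-0.8000, -0.6000).
r_{12} = e_1·v_2 = 0.6000.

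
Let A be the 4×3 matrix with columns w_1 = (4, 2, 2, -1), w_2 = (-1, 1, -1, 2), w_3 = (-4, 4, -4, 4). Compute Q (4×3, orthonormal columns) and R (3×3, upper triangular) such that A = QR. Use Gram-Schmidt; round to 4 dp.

w_1 = (4, 2, 2, -1); ‖w_1‖ = 5.0000, so e_1 = (0.8000, 0.4000, 0.4000, -0.2000).
e_1·w_2 = 0.8000·(-1) + 0.4000·1 + 0.4000·(-1) + (-0.2000)·2 = -1.2000.
u_2 = w_2 + 1.2000·e_1 = (-0.0400, 1.4800, -0.5200, 1.7600).
‖u_2‖ = 2.3580, so e_2 = (-0.0170, 0.6277, -0.2205, 0.7464).
e_1·w_3 = 0.8000·(-4) + 0.4000·4 + 0.4000·(-4) + (-0.2000)·4 = -4.0000; e_2·w_3 = (-0.0170)·(-4) + 0.6277·4 + (-0.2205)·(-4) + 0.7464·4 = 6.4462.
u_3 = w_3 + 4.0000·e_1 − 6.4462·e_2 = (-0.6906, 1.5540, -0.9784, -1.6115).
‖u_3‖ = 2.5389, so e_3 = (-0.2720, 0.6121, -0.3854, -0.6347).

Q = [[0.8000, -0.0170, -0.2720], [0.4000, 0.6277, 0.6121], [0.4000, -0.2205, -0.3854], [-0.2000, 0.7464, -0.6347]], R = [[5.0000, -1.2000, -4.0000], [0.0000, 2.3580, 6.4462], [0.0000, 0.0000, 2.5389]]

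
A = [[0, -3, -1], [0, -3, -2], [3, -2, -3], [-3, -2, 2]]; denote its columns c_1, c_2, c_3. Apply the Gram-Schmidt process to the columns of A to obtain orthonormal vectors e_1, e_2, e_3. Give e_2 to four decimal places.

c_1 = (0, 0, 3, -3); ‖c_1‖ = 4.2426, so e_1 = (0.0000, 0.0000, 0.7071, -0.7071).
e_1·c_2 = 0.0000·(-3) + 0.0000·(-3) + 0.7071·(-2) + (-0.7071)·(-2) = 0.0000.
u_2 = c_2 + 0.0000·e_1 = (-3.0000, -3.0000, -2.0000, -2.0000).
‖u_2‖ = 5.0990, so e_2 = (-0.5883, -0.5883, -0.3922, -0.3922).

e_2 = (-0.5883, -0.5883, -0.3922, -0.3922)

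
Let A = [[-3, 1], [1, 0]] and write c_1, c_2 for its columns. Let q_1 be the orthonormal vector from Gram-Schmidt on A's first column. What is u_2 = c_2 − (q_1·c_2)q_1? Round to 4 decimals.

u_2 = (0.1000, 0.3000)

q_1 = c_1/‖c_1‖ = (-3, 1)/3.1623 = (-0.9487, 0.3162).
r_{12} = q_1·c_2 = -0.9487.
u_2 = c_2 + 0.9487·q_1 = (0.1000, 0.3000).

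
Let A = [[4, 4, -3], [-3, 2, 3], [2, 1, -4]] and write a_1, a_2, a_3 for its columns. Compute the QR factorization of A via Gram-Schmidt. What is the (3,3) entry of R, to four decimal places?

a_1 = (4, -3, 2); ‖a_1‖ = 5.3852, so e_1 = (0.7428, -0.5571, 0.3714).
e_1·a_2 = 0.7428·4 + (-0.5571)·2 + 0.3714·1 = 2.2283.
u_2 = a_2 − 2.2283·e_1 = (2.3448, 3.2414, 0.1724).
‖u_2‖ = 4.0043, so e_2 = (0.5856, 0.8095, 0.0431).
e_1·a_3 = 0.7428·(-3) + (-0.5571)·3 + 0.3714·(-4) = -5.3852; e_2·a_3 = 0.5856·(-3) + 0.8095·3 + 0.0431·(-4) = 0.4995.
u_3 = a_3 + 5.3852·e_1 − 0.4995·e_2 = (0.7075, -0.4043, -2.0215).
r_{33} = ‖u_3‖ = 2.1796.

r_{33} = 2.1796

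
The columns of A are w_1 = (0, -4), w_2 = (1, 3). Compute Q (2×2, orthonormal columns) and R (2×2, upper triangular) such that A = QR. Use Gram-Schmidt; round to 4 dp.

w_1 = (0, -4); ‖w_1‖ = 4.0000, so e_1 = (0.0000, -1.0000).
e_1·w_2 = 0.0000·1 + (-1.0000)·3 = -3.0000.
u_2 = w_2 + 3.0000·e_1 = (1.0000, 0.0000).
‖u_2‖ = 1.0000, so e_2 = (1.0000, 0.0000).

Q = [[0.0000, 1.0000], [-1.0000, 0.0000]], R = [[4.0000, -3.0000], [0.0000, 1.0000]]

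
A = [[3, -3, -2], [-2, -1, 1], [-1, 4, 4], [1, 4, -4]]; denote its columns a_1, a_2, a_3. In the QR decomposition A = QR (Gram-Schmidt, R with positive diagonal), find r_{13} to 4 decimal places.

a_1 = (3, -2, -1, 1); ‖a_1‖ = 3.8730, so q_1 = (0.7746, -0.5164, -0.2582, 0.2582).
r_{13} = q_1·a_3 = -4.1312.

r_{13} = -4.1312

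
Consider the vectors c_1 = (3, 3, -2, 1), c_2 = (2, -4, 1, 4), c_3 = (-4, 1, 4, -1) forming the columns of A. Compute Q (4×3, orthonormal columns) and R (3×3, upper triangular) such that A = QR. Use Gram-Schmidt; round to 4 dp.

Q = [[0.6255, 0.4185, -0.1630], [0.6255, -0.5773, 0.5146], [-0.4170, 0.1082, 0.7337], [0.2085, 0.6927, 0.4126]], R = [[4.7958, -0.8341, -3.7533], [0.0000, 6.0253, -2.5111], [0.0000, 0.0000, 3.6888]]

c_1 = (3, 3, -2, 1); ‖c_1‖ = 4.7958, so e_1 = (0.6255, 0.6255, -0.4170, 0.2085).
e_1·c_2 = 0.6255·2 + 0.6255·(-4) + (-0.4170)·1 + 0.2085·4 = -0.8341.
u_2 = c_2 + 0.8341·e_1 = (2.5217, -3.4783, 0.6522, 4.1739).
‖u_2‖ = 6.0253, so e_2 = (0.4185, -0.5773, 0.1082, 0.6927).
e_1·c_3 = 0.6255·(-4) + 0.6255·1 + (-0.4170)·4 + 0.2085·(-1) = -3.7533; e_2·c_3 = 0.4185·(-4) + (-0.5773)·1 + 0.1082·4 + 0.6927·(-1) = -2.5111.
u_3 = c_3 + 3.7533·e_1 + 2.5111·e_2 = (-0.6012, 1.8982, 2.7066, 1.5222).
‖u_3‖ = 3.6888, so e_3 = (-0.1630, 0.5146, 0.7337, 0.4126).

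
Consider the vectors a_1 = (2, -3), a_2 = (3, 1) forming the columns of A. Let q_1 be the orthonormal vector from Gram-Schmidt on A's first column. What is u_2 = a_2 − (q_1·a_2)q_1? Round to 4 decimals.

u_2 = (2.5385, 1.6923)

q_1 = a_1/‖a_1‖ = (2, -3)/3.6056 = (0.5547, -0.8321).
r_{12} = q_1·a_2 = 0.8321.
u_2 = a_2 − 0.8321·q_1 = (2.5385, 1.6923).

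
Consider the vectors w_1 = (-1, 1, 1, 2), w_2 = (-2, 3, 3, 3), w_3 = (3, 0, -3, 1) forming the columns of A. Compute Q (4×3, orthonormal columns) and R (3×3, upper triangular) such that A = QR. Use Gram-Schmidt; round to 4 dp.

w_1 = (-1, 1, 1, 2); ‖w_1‖ = 2.6458, so q_1 = (-0.3780, 0.3780, 0.3780, 0.7559).
q_1·w_2 = (-0.3780)·(-2) + 0.3780·3 + 0.3780·3 + 0.7559·3 = 5.2915.
u_2 = w_2 − 5.2915·q_1 = (0.0000, 1.0000, 1.0000, -1.0000).
‖u_2‖ = 1.7321, so q_2 = (0.0000, 0.5774, 0.5774, -0.5774).
q_1·w_3 = (-0.3780)·3 + 0.3780·0 + 0.3780·(-3) + 0.7559·1 = -1.5119; q_2·w_3 = (0.0000)·3 + 0.5774·0 + 0.5774·(-3) + (-0.5774)·1 = -2.3094.
u_3 = w_3 + 1.5119·q_1 + 2.3094·q_2 = (2.4286, 1.9048, -1.0952, 0.8095).
‖u_3‖ = 3.3736, so q_3 = (0.7199, 0.5646, -0.3247, 0.2400).

Q = [[-0.3780, 0.0000, 0.7199], [0.3780, 0.5774, 0.5646], [0.3780, 0.5774, -0.3247], [0.7559, -0.5774, 0.2400]], R = [[2.6458, 5.2915, -1.5119], [0.0000, 1.7321, -2.3094], [0.0000, 0.0000, 3.3736]]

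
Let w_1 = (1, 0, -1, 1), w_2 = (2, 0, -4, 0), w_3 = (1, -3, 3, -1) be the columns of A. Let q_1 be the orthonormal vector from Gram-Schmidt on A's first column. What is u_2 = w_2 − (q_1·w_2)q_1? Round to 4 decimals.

u_2 = (0.0000, 0.0000, -2.0000, -2.0000)

q_1 = w_1/‖w_1‖ = (1, 0, -1, 1)/1.7321 = (0.5774, 0.0000, -0.5774, 0.5774).
r_{12} = q_1·w_2 = 3.4641.
u_2 = w_2 − 3.4641·q_1 = (0.0000, 0.0000, -2.0000, -2.0000).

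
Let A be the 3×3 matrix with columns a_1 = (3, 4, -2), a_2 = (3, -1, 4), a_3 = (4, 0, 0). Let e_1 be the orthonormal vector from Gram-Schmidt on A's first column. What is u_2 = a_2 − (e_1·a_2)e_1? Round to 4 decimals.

u_2 = (3.3103, -0.5862, 3.7931)

e_1 = a_1/‖a_1‖ = (3, 4, -2)/5.3852 = (0.5571, 0.7428, -0.3714).
r_{12} = e_1·a_2 = -0.5571.
u_2 = a_2 + 0.5571·e_1 = (3.3103, -0.5862, 3.7931).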